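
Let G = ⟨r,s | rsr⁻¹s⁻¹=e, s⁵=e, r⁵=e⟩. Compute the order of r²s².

Compute successive powers until reaching e:
  (r²s²)¹ = r²s², (r²s²)² = r⁴s⁴, (r²s²)³ = rs, (r²s²)⁴ = r³s³, (r²s²)⁵ = e.
The smallest positive k with (r²s²)ᵏ = e is 5.

Answer: 5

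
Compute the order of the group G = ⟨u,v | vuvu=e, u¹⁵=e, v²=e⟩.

Enumerate words in the generators, reducing via the relations: the distinct elements are
  {e, u, v, uv, u², u³, u⁴, u⁵, u⁶, u⁷, u⁸, u⁹, u²v, u³v, u¹², u¹³, u¹¹, u¹⁰, u¹⁴, u⁴v, u⁵v, u⁶v, u⁷v, u⁸v, u⁹v, u¹²v, u¹³v, u¹¹v, u¹⁰v, u¹⁴v}.
No further products give new elements, so |G| = 30.

Answer: 30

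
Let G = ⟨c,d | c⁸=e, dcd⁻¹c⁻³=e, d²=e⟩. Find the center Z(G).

An element z ∈ Z(G) iff z commutes with every generator.
For example c⁴ is central: (c⁴)·c = c⁵ = c·(c⁴); (c⁴)·d = c⁴d = d·(c⁴).
Whereas c ∉ Z(G) since c·d = cd ≠ c³d = d·c.
Checking each of the 16 elements this way gives Z(G) = {e, c⁴}, of order 2.

Answer: {e, c⁴}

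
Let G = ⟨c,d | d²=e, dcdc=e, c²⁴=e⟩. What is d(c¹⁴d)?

Compute d · (c¹⁴d) by multiplying left to right and reducing via the relations at each step:
  d · c¹⁴ = c¹⁰d
  (c¹⁰d) · d = c¹⁰

Answer: c¹⁰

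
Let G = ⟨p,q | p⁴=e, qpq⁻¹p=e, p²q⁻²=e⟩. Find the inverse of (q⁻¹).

The order of (q⁻¹) is 4 (smallest k with (q⁻¹)ᵏ = e), so (q⁻¹)⁻¹ = (q⁻¹)³ = q.
Check: (q⁻¹) · q → (q⁻¹) · q = e, giving e as required.

Answer: q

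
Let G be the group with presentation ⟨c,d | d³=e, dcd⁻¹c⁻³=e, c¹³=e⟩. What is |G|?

Enumerate words in the generators, reducing via the relations: the distinct elements are
  {c, d, e, cd, c², c³, c⁴, c⁵, c⁶, c⁷, c⁸, c⁹, d², cd², c²d, c³d, c¹², c¹¹, c¹⁰, c⁴d, c⁵d, c⁶d, c⁷d, c⁸d, c⁹d, c²d², c³d², c¹²d, c¹¹d, c¹⁰d, c⁴d², c⁵d², c⁶d², c⁷d², c⁸d², c⁹d², c¹²d², c¹¹d², c¹⁰d²}.
No further products give new elements, so |G| = 39.

Answer: 39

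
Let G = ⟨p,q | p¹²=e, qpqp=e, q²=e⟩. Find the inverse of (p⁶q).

The order of (p⁶q) is 2 (smallest k with (p⁶q)ᵏ = e), so (p⁶q)⁻¹ = (p⁶q)¹ = p⁶q.
Check: (p⁶q) · (p⁶q) → (p⁶q) · p⁶ = q;   q · q = e, giving e as required.

Answer: p⁶q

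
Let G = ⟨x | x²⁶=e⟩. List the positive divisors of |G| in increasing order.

|G| = 26 = 2 · 13. By Lagrange's theorem the order of any subgroup divides 26; the divisors of 26 are 1, 2, 13, 26.

Answer: 1, 2, 13, 26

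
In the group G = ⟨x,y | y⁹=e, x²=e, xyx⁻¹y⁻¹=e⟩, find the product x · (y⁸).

Compute x · (y⁸) by multiplying left to right and reducing via the relations at each step:
  x · y⁸ = xy⁸

Answer: xy⁸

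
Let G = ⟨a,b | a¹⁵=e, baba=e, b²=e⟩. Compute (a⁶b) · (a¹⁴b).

Compute (a⁶b) · (a¹⁴b) by multiplying left to right and reducing via the relations at each step:
  (a⁶b) · a¹⁴ = a⁷b
  (a⁷b) · b = a⁷

Answer: a⁷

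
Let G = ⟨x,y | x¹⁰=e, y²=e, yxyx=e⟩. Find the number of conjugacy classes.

The conjugacy classes (representative and size) are:
  [e] (size 1), [x] (size 2), [x²] (size 2), [x³] (size 2), [x⁴] (size 2), [x⁵] (size 1), [x²y] (size 5), [x³y] (size 5).
Class equation: 1 + 2 + 2 + 2 + 2 + 1 + 5 + 5 = 20 = |G|. So G has 8 conjugacy classes.

Answer: 8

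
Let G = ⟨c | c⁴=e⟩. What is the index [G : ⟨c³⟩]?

First find ord(c³) by computing successive powers:
  (c³)¹ = c³, (c³)² = c², (c³)³ = c, (c³)⁴ = e.
So |⟨c³⟩| = ord(c³) = 4. With |G| = 4, by Lagrange [G : ⟨c³⟩] = 4/4 = 1.

Answer: 1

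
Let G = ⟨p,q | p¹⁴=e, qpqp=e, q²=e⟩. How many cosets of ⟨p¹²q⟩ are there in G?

First find ord(p¹²q) by computing successive powers:
  (p¹²q)¹ = p¹²q, (p¹²q)² = e.
So |⟨p¹²q⟩| = ord(p¹²q) = 2. With |G| = 28, by Lagrange [G : ⟨p¹²q⟩] = 28/2 = 14.

Answer: 14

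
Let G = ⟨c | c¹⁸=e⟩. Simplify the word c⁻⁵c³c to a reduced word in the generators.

Multiply left to right, reducing at each step:
  (c¹³) · c³ = c¹⁶
  (c¹⁶) · c = c¹⁷

Answer: c¹⁷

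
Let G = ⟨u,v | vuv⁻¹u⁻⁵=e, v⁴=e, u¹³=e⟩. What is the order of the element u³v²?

Compute successive powers until reaching e:
  (u³v²)¹ = u³v², (u³v²)² = e.
The smallest positive k with (u³v²)ᵏ = e is 2.

Answer: 2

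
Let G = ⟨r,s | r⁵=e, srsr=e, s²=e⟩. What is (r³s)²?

Compute successive powers of (r³s), reducing at each step:
  (r³s)²: (r³s) · r³ = s;   s · s = e

Answer: e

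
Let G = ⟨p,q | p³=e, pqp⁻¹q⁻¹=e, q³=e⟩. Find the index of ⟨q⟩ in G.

First find ord(q) by computing successive powers:
  q¹ = q, q² = q², q³ = e.
So |⟨q⟩| = ord(q) = 3. With |G| = 9, by Lagrange [G : ⟨q⟩] = 9/3 = 3.

Answer: 3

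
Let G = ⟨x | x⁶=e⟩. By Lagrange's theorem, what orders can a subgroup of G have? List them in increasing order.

|G| = 6 = 2 · 3. By Lagrange's theorem the order of any subgroup divides 6; the divisors of 6 are 1, 2, 3, 6.

Answer: 1, 2, 3, 6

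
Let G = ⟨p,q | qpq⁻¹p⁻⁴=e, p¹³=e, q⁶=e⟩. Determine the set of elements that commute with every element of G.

An element z ∈ Z(G) iff z commutes with every generator.
For example e is central: e·p = p = p·e; e·q = q = q·e.
Whereas p ∉ Z(G) since p·q = pq ≠ p⁴q = q·p.
Checking each of the 78 elements this way gives Z(G) = {e}, of order 1.

Answer: {e}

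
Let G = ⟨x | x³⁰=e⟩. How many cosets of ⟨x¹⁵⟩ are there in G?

First find ord(x¹⁵) by computing successive powers:
  (x¹⁵)¹ = x¹⁵, (x¹⁵)² = e.
So |⟨x¹⁵⟩| = ord(x¹⁵) = 2. With |G| = 30, by Lagrange [G : ⟨x¹⁵⟩] = 30/2 = 15.

Answer: 15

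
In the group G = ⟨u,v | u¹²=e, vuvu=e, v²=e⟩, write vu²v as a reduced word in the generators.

Multiply left to right, reducing at each step:
  v · u² = u¹⁰v
  (u¹⁰v) · v = u¹⁰

Answer: u¹⁰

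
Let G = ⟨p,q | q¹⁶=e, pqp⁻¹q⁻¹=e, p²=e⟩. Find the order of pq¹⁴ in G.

Compute successive powers until reaching e:
  (pq¹⁴)¹ = pq¹⁴, (pq¹⁴)² = q¹², (pq¹⁴)³ = pq¹⁰, (pq¹⁴)⁴ = q⁸, (pq¹⁴)⁵ = pq⁶, (pq¹⁴)⁶ = q⁴, (pq¹⁴)⁷ = pq², (pq¹⁴)⁸ = e.
The smallest positive k with (pq¹⁴)ᵏ = e is 8.

Answer: 8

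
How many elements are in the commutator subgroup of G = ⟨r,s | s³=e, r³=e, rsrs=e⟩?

G' = [G, G] is generated by all commutators. The generator-pair commutators are: [r, s] = rs²r.
The subgroup they normally generate is {e, rs, r²s², rs²r}, of order 4.
Check: |G/G'| = 12/4 = 3 is the order of the abelianisation.

Answer: 4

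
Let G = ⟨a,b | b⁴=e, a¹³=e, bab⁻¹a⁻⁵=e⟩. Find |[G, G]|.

G' = [G, G] is generated by all commutators. The generator-pair commutators are: [a, b] = a⁹.
The subgroup they normally generate is {e, a, a², a³, a⁴, a⁵, a⁶, a⁷, a⁸, a⁹, a¹⁰, a¹¹, a¹²}, of order 13.
Check: |G/G'| = 52/13 = 4 is the order of the abelianisation.

Answer: 13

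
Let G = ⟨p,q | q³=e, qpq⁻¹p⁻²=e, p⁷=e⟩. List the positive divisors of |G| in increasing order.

|G| = 21 = 3 · 7. By Lagrange's theorem the order of any subgroup divides 21; the divisors of 21 are 1, 3, 7, 21.

Answer: 1, 3, 7, 21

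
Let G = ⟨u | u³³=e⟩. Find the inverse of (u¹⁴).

The order of (u¹⁴) is 33 (smallest k with (u¹⁴)ᵏ = e), so (u¹⁴)⁻¹ = (u¹⁴)³² = u¹⁹.
Check: (u¹⁴) · (u¹⁹) → (u¹⁴) · u¹⁹ = e, giving e as required.

Answer: u¹⁹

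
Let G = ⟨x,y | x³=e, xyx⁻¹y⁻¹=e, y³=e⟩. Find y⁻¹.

The order of y is 3 (smallest k with yᵏ = e), so y⁻¹ = y² = y².
Check: y · (y²) → y · y² = e, giving e as required.

Answer: y²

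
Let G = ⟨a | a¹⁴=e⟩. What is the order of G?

G is generated by a single element, so G is cyclic. The relator gives a¹⁴ = e and no smaller power is forced to be e, so the 14 powers {a, e, a², a³, a⁴, a⁵, a⁶, a⁷, a⁸, a⁹, a¹², a¹³, a¹¹, a¹⁰} are distinct. Hence |G| = 14.

Answer: 14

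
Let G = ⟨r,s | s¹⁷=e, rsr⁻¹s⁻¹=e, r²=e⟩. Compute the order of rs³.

Compute successive powers until reaching e:
  (rs³)¹ = rs³, (rs³)² = s⁶, (rs³)³ = rs⁹, (rs³)⁴ = s¹², (rs³)⁵ = rs¹⁵, (rs³)⁶ = s, (rs³)⁷ = rs⁴, (rs³)⁸ = s⁷, (rs³)⁹ = rs¹⁰, (rs³)¹⁰ = s¹³, (rs³)¹¹ = rs¹⁶, (rs³)¹² = s², (rs³)¹³ = rs⁵, (rs³)¹⁴ = s⁸, (rs³)¹⁵ = rs¹¹, (rs³)¹⁶ = s¹⁴, (rs³)¹⁷ = r, (rs³)¹⁸ = s³, (rs³)¹⁹ = rs⁶, (rs³)²⁰ = s⁹, (rs³)²¹ = rs¹², (rs³)²² = s¹⁵, (rs³)²³ = rs, (rs³)²⁴ = s⁴, (rs³)²⁵ = rs⁷, (rs³)²⁶ = s¹⁰, (rs³)²⁷ = rs¹³, (rs³)²⁸ = s¹⁶, (rs³)²⁹ = rs², (rs³)³⁰ = s⁵, (rs³)³¹ = rs⁸, (rs³)³² = s¹¹, (rs³)³³ = rs¹⁴, (rs³)³⁴ = e.
The smallest positive k with (rs³)ᵏ = e is 34.

Answer: 34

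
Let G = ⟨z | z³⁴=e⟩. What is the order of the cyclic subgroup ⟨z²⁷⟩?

|⟨z²⁷⟩| equals the order of z²⁷. Compute successive powers until reaching e:
  (z²⁷)¹ = z²⁷, (z²⁷)² = z²⁰, (z²⁷)³ = z¹³, (z²⁷)⁴ = z⁶, (z²⁷)⁵ = z³³, (z²⁷)⁶ = z²⁶, (z²⁷)⁷ = z¹⁹, (z²⁷)⁸ = z¹², (z²⁷)⁹ = z⁵, (z²⁷)¹⁰ = z³², (z²⁷)¹¹ = z²⁵, (z²⁷)¹² = z¹⁸, (z²⁷)¹³ = z¹¹, (z²⁷)¹⁴ = z⁴, (z²⁷)¹⁵ = z³¹, (z²⁷)¹⁶ = z²⁴, (z²⁷)¹⁷ = z¹⁷, (z²⁷)¹⁸ = z¹⁰, (z²⁷)¹⁹ = z³, (z²⁷)²⁰ = z³⁰, (z²⁷)²¹ = z²³, (z²⁷)²² = z¹⁶, (z²⁷)²³ = z⁹, (z²⁷)²⁴ = z², (z²⁷)²⁵ = z²⁹, (z²⁷)²⁶ = z²², (z²⁷)²⁷ = z¹⁵, (z²⁷)²⁸ = z⁸, (z²⁷)²⁹ = z, (z²⁷)³⁰ = z²⁸, (z²⁷)³¹ = z²¹, (z²⁷)³² = z¹⁴, (z²⁷)³³ = z⁷, (z²⁷)³⁴ = e.
The smallest positive k with (z²⁷)ᵏ = e is 34, so |⟨z²⁷⟩| = 34.

Answer: 34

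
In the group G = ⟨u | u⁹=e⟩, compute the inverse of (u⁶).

The order of (u⁶) is 3 (smallest k with (u⁶)ᵏ = e), so (u⁶)⁻¹ = (u⁶)² = u³.
Check: (u⁶) · (u³) → (u⁶) · u³ = e, giving e as required.

Answer: u³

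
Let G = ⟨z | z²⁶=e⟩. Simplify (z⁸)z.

Compute (z⁸) · z by multiplying left to right and reducing via the relations at each step:
  (z⁸) · z = z⁹

Answer: z⁹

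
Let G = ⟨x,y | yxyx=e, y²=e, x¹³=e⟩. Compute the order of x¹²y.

Compute successive powers until reaching e:
  (x¹²y)¹ = x¹²y, (x¹²y)² = e.
The smallest positive k with (x¹²y)ᵏ = e is 2.

Answer: 2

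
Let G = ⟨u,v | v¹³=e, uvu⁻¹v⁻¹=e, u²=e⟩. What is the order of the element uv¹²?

Compute successive powers until reaching e:
  (uv¹²)¹ = uv¹², (uv¹²)² = v¹¹, (uv¹²)³ = uv¹⁰, (uv¹²)⁴ = v⁹, (uv¹²)⁵ = uv⁸, (uv¹²)⁶ = v⁷, (uv¹²)⁷ = uv⁶, (uv¹²)⁸ = v⁵, (uv¹²)⁹ = uv⁴, (uv¹²)¹⁰ = v³, (uv¹²)¹¹ = uv², (uv¹²)¹² = v, (uv¹²)¹³ = u, (uv¹²)¹⁴ = v¹², (uv¹²)¹⁵ = uv¹¹, (uv¹²)¹⁶ = v¹⁰, (uv¹²)¹⁷ = uv⁹, (uv¹²)¹⁸ = v⁸, (uv¹²)¹⁹ = uv⁷, (uv¹²)²⁰ = v⁶, (uv¹²)²¹ = uv⁵, (uv¹²)²² = v⁴, (uv¹²)²³ = uv³, (uv¹²)²⁴ = v², (uv¹²)²⁵ = uv, (uv¹²)²⁶ = e.
The smallest positive k with (uv¹²)ᵏ = e is 26.

Answer: 26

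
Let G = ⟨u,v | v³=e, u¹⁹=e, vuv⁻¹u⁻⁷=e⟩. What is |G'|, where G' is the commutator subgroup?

G' = [G, G] is generated by all commutators. The generator-pair commutators are: [u, v] = u¹³.
The subgroup they normally generate is {e, u, u², u³, u⁴, u⁵, u⁶, u⁷, u⁸, u⁹, u¹⁰, u¹¹, u¹², u¹³, u¹⁴, u¹⁵, u¹⁶, u¹⁷, u¹⁸}, of order 19.
Check: |G/G'| = 57/19 = 3 is the order of the abelianisation.

Answer: 19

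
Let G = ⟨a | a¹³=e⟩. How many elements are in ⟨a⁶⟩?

|⟨a⁶⟩| equals the order of a⁶. Compute successive powers until reaching e:
  (a⁶)¹ = a⁶, (a⁶)² = a¹², (a⁶)³ = a⁵, (a⁶)⁴ = a¹¹, (a⁶)⁵ = a⁴, (a⁶)⁶ = a¹⁰, (a⁶)⁷ = a³, (a⁶)⁸ = a⁹, (a⁶)⁹ = a², (a⁶)¹⁰ = a⁸, (a⁶)¹¹ = a, (a⁶)¹² = a⁷, (a⁶)¹³ = e.
The smallest positive k with (a⁶)ᵏ = e is 13, so |⟨a⁶⟩| = 13.

Answer: 13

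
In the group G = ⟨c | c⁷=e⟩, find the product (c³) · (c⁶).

Compute (c³) · (c⁶) by multiplying left to right and reducing via the relations at each step:
  (c³) · c⁶ = c²

Answer: c²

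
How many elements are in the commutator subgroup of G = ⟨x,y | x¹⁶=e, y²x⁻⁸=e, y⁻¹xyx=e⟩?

G' = [G, G] is generated by all commutators. The generator-pair commutators are: [x, y] = x².
The subgroup they normally generate is {e, x², x⁴, x⁶, x⁸, x¹⁰, x¹², x¹⁴}, of order 8.
Check: |G/G'| = 32/8 = 4 is the order of the abelianisation.

Answer: 8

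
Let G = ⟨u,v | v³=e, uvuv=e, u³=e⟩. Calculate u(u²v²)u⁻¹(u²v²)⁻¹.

[u, (u²v²)] = u·(u²v²)·u⁻¹·(u²v²)⁻¹.
  u · (u²v²) = v²
  (v²) · (u²) = uv
  (uv) · (u²v²) = uv²u

Answer: uv²u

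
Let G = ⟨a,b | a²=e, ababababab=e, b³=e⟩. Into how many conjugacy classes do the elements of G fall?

The conjugacy classes (representative and size) are:
  [e] (size 1), [abab²abab²a] (size 15), [babab²a] (size 20), [ab²ab²a] (size 12), [b²abab²] (size 12).
Class equation: 1 + 15 + 20 + 12 + 12 = 60 = |G|. So G has 5 conjugacy classes.

Answer: 5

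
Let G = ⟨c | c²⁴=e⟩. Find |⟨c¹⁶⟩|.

|⟨c¹⁶⟩| equals the order of c¹⁶. Compute successive powers until reaching e:
  (c¹⁶)¹ = c¹⁶, (c¹⁶)² = c⁸, (c¹⁶)³ = e.
The smallest positive k with (c¹⁶)ᵏ = e is 3, so |⟨c¹⁶⟩| = 3.

Answer: 3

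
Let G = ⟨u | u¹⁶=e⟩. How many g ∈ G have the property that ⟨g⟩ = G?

G is cyclic of order 16. An element generates G iff its order is 16, and a cyclic group of order 16 has exactly φ(16) = 8 such elements.

Answer: 8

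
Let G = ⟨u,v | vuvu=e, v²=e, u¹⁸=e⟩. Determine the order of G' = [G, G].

G' = [G, G] is generated by all commutators. The generator-pair commutators are: [u, v] = u².
The subgroup they normally generate is {e, u², u⁴, u⁶, u⁸, u¹⁰, u¹², u¹⁴, u¹⁶}, of order 9.
Check: |G/G'| = 36/9 = 4 is the order of the abelianisation.

Answer: 9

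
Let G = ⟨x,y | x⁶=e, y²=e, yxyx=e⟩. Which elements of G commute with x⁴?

⟨x⁴⟩ ⊆ C_G(x⁴) since powers of x⁴ commute with x⁴; so |C_G(x⁴)| ≥ |⟨x⁴⟩| = 3.
By orbit–stabilizer, |C_G(x⁴)| = |G| / |conj. class of x⁴| = 12 / 2 = 6.
The 6 elements commuting with x⁴ are {e, x, x², x³, x⁴, x⁵}.

Answer: {e, x, x², x³, x⁴, x⁵}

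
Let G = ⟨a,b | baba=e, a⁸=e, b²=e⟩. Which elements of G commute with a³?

⟨a³⟩ ⊆ C_G(a³) since powers of a³ commute with a³; so |C_G(a³)| ≥ |⟨a³⟩| = 8.
By orbit–stabilizer, |C_G(a³)| = |G| / |conj. class of a³| = 16 / 2 = 8.
The 8 elements commuting with a³ are {e, a, a², a³, a⁴, a⁵, a⁶, a⁷}.

Answer: {e, a, a², a³, a⁴, a⁵, a⁶, a⁷}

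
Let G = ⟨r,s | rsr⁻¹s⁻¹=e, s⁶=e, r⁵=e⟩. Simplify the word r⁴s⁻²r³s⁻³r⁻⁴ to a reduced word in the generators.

Multiply left to right, reducing at each step:
  (r⁴) · s⁻² = r⁴s⁴
  (r⁴s⁴) · r³ = r²s⁴
  (r²s⁴) · s⁻³ = r²s
  (r²s) · r⁻⁴ = r³s

Answer: r³s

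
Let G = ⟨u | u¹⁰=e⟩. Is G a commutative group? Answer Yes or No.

G has a single generator, so G is cyclic and hence abelian.

Answer: Yes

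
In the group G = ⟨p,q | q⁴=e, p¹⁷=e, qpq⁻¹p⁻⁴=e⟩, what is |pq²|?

Compute successive powers until reaching e:
  (pq²)¹ = pq², (pq²)² = e.
The smallest positive k with (pq²)ᵏ = e is 2.

Answer: 2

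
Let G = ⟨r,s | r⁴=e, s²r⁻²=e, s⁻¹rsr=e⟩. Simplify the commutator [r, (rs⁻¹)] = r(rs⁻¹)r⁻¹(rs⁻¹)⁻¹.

[r, (rs⁻¹)] = r·(rs⁻¹)·r⁻¹·(rs⁻¹)⁻¹.
  r · (rs⁻¹) = s
  s · (r³) = rs
  (rs) · (rs) = r²

Answer: r²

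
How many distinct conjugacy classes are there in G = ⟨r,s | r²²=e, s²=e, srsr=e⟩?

The conjugacy classes (representative and size) are:
  [e] (size 1), [r] (size 2), [r²] (size 2), [r¹⁹] (size 2), [r⁴] (size 2), [r⁵] (size 2), [r⁶] (size 2), [r⁷] (size 2), [r⁸] (size 2), [r¹³] (size 2), [r¹⁰] (size 2), [r¹¹] (size 1), [r⁶s] (size 11), [rs] (size 11).
Class equation: 1 + 2 + 2 + 2 + 2 + 2 + 2 + 2 + 2 + 2 + 2 + 1 + 11 + 11 = 44 = |G|. So G has 14 conjugacy classes.

Answer: 14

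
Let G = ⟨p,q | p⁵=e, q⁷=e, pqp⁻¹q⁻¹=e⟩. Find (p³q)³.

Compute successive powers of (p³q), reducing at each step:
  (p³q)²: (p³q) · p³ = pq;   (pq) · q = pq²
  (p³q)³: (pq²) · p³ = p⁴q²;   (p⁴q²) · q = p⁴q³

Answer: p⁴q³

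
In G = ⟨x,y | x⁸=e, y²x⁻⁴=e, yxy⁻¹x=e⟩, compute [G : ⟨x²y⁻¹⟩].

First find ord(x²y⁻¹) by computing successive powers:
  (x²y⁻¹)¹ = x²y⁻¹, (x²y⁻¹)² = x⁴, (x²y⁻¹)³ = x²y, (x²y⁻¹)⁴ = e.
So |⟨x²y⁻¹⟩| = ord(x²y⁻¹) = 4. With |G| = 16, by Lagrange [G : ⟨x²y⁻¹⟩] = 16/4 = 4.

Answer: 4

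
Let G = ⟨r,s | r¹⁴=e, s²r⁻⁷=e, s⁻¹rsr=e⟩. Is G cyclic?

Every cyclic group is abelian. But r·s = rs while s·r = r⁶s⁻¹, so r·s ≠ s·r and G is not abelian. Hence G is not cyclic.

Answer: No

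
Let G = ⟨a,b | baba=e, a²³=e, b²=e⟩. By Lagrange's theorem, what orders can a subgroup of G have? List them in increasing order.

|G| = 46 = 2 · 23. By Lagrange's theorem the order of any subgroup divides 46; the divisors of 46 are 1, 2, 23, 46.

Answer: 1, 2, 23, 46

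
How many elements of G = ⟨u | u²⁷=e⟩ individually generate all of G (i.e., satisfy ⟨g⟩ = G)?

G is cyclic of order 27. An element generates G iff its order is 27, and a cyclic group of order 27 has exactly φ(27) = 18 such elements.

Answer: 18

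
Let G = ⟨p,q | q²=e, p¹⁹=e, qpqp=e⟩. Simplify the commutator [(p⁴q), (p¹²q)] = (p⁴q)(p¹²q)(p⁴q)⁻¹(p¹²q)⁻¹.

[(p⁴q), (p¹²q)] = (p⁴q)·(p¹²q)·(p⁴q)⁻¹·(p¹²q)⁻¹.
  (p⁴q) · (p¹²q) = p¹¹
  (p¹¹) · (p⁴q) = p¹⁵q
  (p¹⁵q) · (p¹²q) = p³

Answer: p³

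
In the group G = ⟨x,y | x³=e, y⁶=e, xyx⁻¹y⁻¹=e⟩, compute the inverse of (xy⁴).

The order of (xy⁴) is 3 (smallest k with (xy⁴)ᵏ = e), so (xy⁴)⁻¹ = (xy⁴)² = x²y².
Check: (xy⁴) · (x²y²) → (xy⁴) · x² = y⁴;   (y⁴) · y² = e, giving e as required.

Answer: x²y²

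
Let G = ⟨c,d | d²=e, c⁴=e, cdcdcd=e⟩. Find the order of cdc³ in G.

Compute successive powers until reaching e:
  (cdc³)¹ = cdc³, (cdc³)² = e.
The smallest positive k with (cdc³)ᵏ = e is 2.

Answer: 2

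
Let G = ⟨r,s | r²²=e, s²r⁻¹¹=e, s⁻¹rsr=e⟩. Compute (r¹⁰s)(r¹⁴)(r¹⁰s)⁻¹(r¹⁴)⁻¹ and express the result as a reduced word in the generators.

[(r¹⁰s), (r¹⁴)] = (r¹⁰s)·(r¹⁴)·(r¹⁰s)⁻¹·(r¹⁴)⁻¹.
  (r¹⁰s) · (r¹⁴) = r⁷s⁻¹
  (r⁷s⁻¹) · (r¹⁰s⁻¹) = r⁸
  (r⁸) · (r⁸) = r¹⁶

Answer: r¹⁶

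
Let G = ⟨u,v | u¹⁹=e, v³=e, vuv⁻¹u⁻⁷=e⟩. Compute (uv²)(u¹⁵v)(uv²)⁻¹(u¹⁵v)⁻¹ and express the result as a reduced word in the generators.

[(uv²), (u¹⁵v)] = (uv²)·(u¹⁵v)·(uv²)⁻¹·(u¹⁵v)⁻¹.
  (uv²) · (u¹⁵v) = u¹⁴
  (u¹⁴) · (u¹²v) = u⁷v
  (u⁷v) · (u⁶v²) = u¹¹

Answer: u¹¹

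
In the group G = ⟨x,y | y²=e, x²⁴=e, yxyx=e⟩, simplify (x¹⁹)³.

Compute successive powers of (x¹⁹), reducing at each step:
  (x¹⁹)²: (x¹⁹) · x¹⁹ = x¹⁴
  (x¹⁹)³: (x¹⁴) · x¹⁹ = x⁹

Answer: x⁹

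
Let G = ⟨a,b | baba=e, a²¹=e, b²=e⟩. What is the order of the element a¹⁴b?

Compute successive powers until reaching e:
  (a¹⁴b)¹ = a¹⁴b, (a¹⁴b)² = e.
The smallest positive k with (a¹⁴b)ᵏ = e is 2.

Answer: 2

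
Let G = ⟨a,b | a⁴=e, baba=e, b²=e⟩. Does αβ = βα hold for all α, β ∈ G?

a·b = ab but b·a = a³b, so a·b ≠ b·a and G is not abelian.

Answer: No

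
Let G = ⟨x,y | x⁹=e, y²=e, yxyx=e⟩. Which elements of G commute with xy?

⟨xy⟩ ⊆ C_G(xy) since powers of xy commute with xy; so |C_G(xy)| ≥ |⟨xy⟩| = 2.
By orbit–stabilizer, |C_G(xy)| = |G| / |conj. class of xy| = 18 / 9 = 2.
The 2 elements commuting with xy are {e, xy}.

Answer: {e, xy}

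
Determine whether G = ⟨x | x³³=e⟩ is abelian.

G has a single generator, so G is cyclic and hence abelian.

Answer: Yes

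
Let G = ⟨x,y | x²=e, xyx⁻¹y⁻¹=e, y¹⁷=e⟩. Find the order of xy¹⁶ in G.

Compute successive powers until reaching e:
  (xy¹⁶)¹ = xy¹⁶, (xy¹⁶)² = y¹⁵, (xy¹⁶)³ = xy¹⁴, (xy¹⁶)⁴ = y¹³, (xy¹⁶)⁵ = xy¹², (xy¹⁶)⁶ = y¹¹, (xy¹⁶)⁷ = xy¹⁰, (xy¹⁶)⁸ = y⁹, (xy¹⁶)⁹ = xy⁸, (xy¹⁶)¹⁰ = y⁷, (xy¹⁶)¹¹ = xy⁶, (xy¹⁶)¹² = y⁵, (xy¹⁶)¹³ = xy⁴, (xy¹⁶)¹⁴ = y³, (xy¹⁶)¹⁵ = xy², (xy¹⁶)¹⁶ = y, (xy¹⁶)¹⁷ = x, (xy¹⁶)¹⁸ = y¹⁶, (xy¹⁶)¹⁹ = xy¹⁵, (xy¹⁶)²⁰ = y¹⁴, (xy¹⁶)²¹ = xy¹³, (xy¹⁶)²² = y¹², (xy¹⁶)²³ = xy¹¹, (xy¹⁶)²⁴ = y¹⁰, (xy¹⁶)²⁵ = xy⁹, (xy¹⁶)²⁶ = y⁸, (xy¹⁶)²⁷ = xy⁷, (xy¹⁶)²⁸ = y⁶, (xy¹⁶)²⁹ = xy⁵, (xy¹⁶)³⁰ = y⁴, (xy¹⁶)³¹ = xy³, (xy¹⁶)³² = y², (xy¹⁶)³³ = xy, (xy¹⁶)³⁴ = e.
The smallest positive k with (xy¹⁶)ᵏ = e is 34.

Answer: 34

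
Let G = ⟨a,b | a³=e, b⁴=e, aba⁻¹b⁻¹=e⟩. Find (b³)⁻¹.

The order of (b³) is 4 (smallest k with (b³)ᵏ = e), so (b³)⁻¹ = (b³)³ = b.
Check: (b³) · b → (b³) · b = e, giving e as required.

Answer: b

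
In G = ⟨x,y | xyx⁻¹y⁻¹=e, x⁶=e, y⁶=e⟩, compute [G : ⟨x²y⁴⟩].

First find ord(x²y⁴) by computing successive powers:
  (x²y⁴)¹ = x²y⁴, (x²y⁴)² = x⁴y², (x²y⁴)³ = e.
So |⟨x²y⁴⟩| = ord(x²y⁴) = 3. With |G| = 36, by Lagrange [G : ⟨x²y⁴⟩] = 36/3 = 12.

Answer: 12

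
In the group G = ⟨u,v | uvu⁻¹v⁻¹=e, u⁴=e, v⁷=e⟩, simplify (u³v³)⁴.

Compute successive powers of (u³v³), reducing at each step:
  (u³v³)²: (u³v³) · u³ = u²v³;   (u²v³) · v³ = u²v⁶
  (u³v³)³: (u²v⁶) · u³ = uv⁶;   (uv⁶) · v³ = uv²
  (u³v³)⁴: (uv²) · u³ = v²;   (v²) · v³ = v⁵

Answer: v⁵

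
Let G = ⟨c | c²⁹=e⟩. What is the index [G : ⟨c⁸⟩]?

First find ord(c⁸) by computing successive powers:
  (c⁸)¹ = c⁸, (c⁸)² = c¹⁶, (c⁸)³ = c²⁴, (c⁸)⁴ = c³, (c⁸)⁵ = c¹¹, (c⁸)⁶ = c¹⁹, (c⁸)⁷ = c²⁷, (c⁸)⁸ = c⁶, (c⁸)⁹ = c¹⁴, (c⁸)¹⁰ = c²², (c⁸)¹¹ = c, (c⁸)¹² = c⁹, (c⁸)¹³ = c¹⁷, (c⁸)¹⁴ = c²⁵, (c⁸)¹⁵ = c⁴, (c⁸)¹⁶ = c¹², (c⁸)¹⁷ = c²⁰, (c⁸)¹⁸ = c²⁸, (c⁸)¹⁹ = c⁷, (c⁸)²⁰ = c¹⁵, (c⁸)²¹ = c²³, (c⁸)²² = c², (c⁸)²³ = c¹⁰, (c⁸)²⁴ = c¹⁸, (c⁸)²⁵ = c²⁶, (c⁸)²⁶ = c⁵, (c⁸)²⁷ = c¹³, (c⁸)²⁸ = c²¹, (c⁸)²⁹ = e.
So |⟨c⁸⟩| = ord(c⁸) = 29. With |G| = 29, by Lagrange [G : ⟨c⁸⟩] = 29/29 = 1.

Answer: 1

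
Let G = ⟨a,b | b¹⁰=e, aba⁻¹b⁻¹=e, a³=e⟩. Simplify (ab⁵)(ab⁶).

Compute (ab⁵) · (ab⁶) by multiplying left to right and reducing via the relations at each step:
  (ab⁵) · a = a²b⁵
  (a²b⁵) · b⁶ = a²b

Answer: a²b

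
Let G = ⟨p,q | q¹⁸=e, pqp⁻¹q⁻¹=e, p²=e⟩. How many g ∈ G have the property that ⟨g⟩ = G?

⟨g⟩ = G would require ord(g) = |G| = 36, but the maximum element order in G is 18 < 36. So G is not cyclic and no single element generates it: the count is 0.

Answer: 0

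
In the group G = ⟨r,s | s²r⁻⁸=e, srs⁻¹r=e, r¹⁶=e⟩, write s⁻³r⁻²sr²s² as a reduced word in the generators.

Multiply left to right, reducing at each step:
  s · r⁻² = r²s
  (r²s) · s = r¹⁰
  (r¹⁰) · r² = r¹²
  (r¹²) · s² = r⁴

Answer: r⁴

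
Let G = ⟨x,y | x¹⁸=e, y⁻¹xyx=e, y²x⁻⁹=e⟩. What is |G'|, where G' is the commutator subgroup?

G' = [G, G] is generated by all commutators. The generator-pair commutators are: [x, y] = x².
The subgroup they normally generate is {e, x², x⁴, x⁶, x⁸, x¹⁰, x¹², x¹⁴, x¹⁶}, of order 9.
Check: |G/G'| = 36/9 = 4 is the order of the abelianisation.

Answer: 9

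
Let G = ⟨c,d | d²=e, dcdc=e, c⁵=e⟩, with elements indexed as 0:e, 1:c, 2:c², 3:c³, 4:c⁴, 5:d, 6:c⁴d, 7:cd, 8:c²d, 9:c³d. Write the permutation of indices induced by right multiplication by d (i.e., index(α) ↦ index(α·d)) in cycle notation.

(0 5)(1 7)(2 8)(3 9)(4 6)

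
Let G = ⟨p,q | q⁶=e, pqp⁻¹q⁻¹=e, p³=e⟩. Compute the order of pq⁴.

Compute successive powers until reaching e:
  (pq⁴)¹ = pq⁴, (pq⁴)² = p²q², (pq⁴)³ = e.
The smallest positive k with (pq⁴)ᵏ = e is 3.

Answer: 3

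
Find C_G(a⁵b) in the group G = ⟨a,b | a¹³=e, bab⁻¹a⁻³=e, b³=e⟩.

⟨a⁵b⟩ ⊆ C_G(a⁵b) since powers of a⁵b commute with a⁵b; so |C_G(a⁵b)| ≥ |⟨a⁵b⟩| = 3.
By orbit–stabilizer, |C_G(a⁵b)| = |G| / |conj. class of a⁵b| = 39 / 13 = 3.
The 3 elements commuting with a⁵b are {e, a⁵b, a⁷b²}.

Answer: {e, a⁵b, a⁷b²}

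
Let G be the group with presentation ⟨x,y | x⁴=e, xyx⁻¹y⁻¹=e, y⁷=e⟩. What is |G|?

Enumerate words in the generators, reducing via the relations: the distinct elements are
  {e, x, y, xy, x², x³, y², y³, y⁴, y⁵, y⁶, xy², xy³, xy⁴, xy⁵, xy⁶, x²y, x³y, x²y², x²y³, x²y⁴, x²y⁵, x²y⁶, x³y², x³y³, x³y⁴, x³y⁵, x³y⁶}.
No further products give new elements, so |G| = 28.

Answer: 28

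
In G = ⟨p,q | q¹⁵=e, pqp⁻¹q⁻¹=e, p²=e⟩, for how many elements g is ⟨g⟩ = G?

G is cyclic of order 30. An element generates G iff its order is 30, and a cyclic group of order 30 has exactly φ(30) = 8 such elements.

Answer: 8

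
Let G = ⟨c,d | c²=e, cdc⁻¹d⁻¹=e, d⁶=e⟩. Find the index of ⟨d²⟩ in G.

First find ord(d²) by computing successive powers:
  (d²)¹ = d², (d²)² = d⁴, (d²)³ = e.
So |⟨d²⟩| = ord(d²) = 3. With |G| = 12, by Lagrange [G : ⟨d²⟩] = 12/3 = 4.

Answer: 4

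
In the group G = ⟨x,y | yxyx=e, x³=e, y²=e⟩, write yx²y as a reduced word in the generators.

Multiply left to right, reducing at each step:
  y · x² = xy
  (xy) · y = x

Answer: x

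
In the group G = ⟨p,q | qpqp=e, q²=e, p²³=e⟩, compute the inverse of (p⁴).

The order of (p⁴) is 23 (smallest k with (p⁴)ᵏ = e), so (p⁴)⁻¹ = (p⁴)²² = p¹⁹.
Check: (p⁴) · (p¹⁹) → (p⁴) · p¹⁹ = e, giving e as required.

Answer: p¹⁹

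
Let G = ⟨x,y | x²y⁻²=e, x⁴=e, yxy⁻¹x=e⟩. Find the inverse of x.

The order of x is 4 (smallest k with xᵏ = e), so x⁻¹ = x³ = x³.
Check: x · (x³) → x · x³ = e, giving e as required.

Answer: x³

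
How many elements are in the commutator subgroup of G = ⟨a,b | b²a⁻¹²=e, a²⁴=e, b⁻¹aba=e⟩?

G' = [G, G] is generated by all commutators. The generator-pair commutators are: [a, b] = a².
The subgroup they normally generate is {e, a², a⁴, a⁶, a⁸, a¹⁰, a¹², a¹⁴, a¹⁶, a¹⁸, a²⁰, a²²}, of order 12.
Check: |G/G'| = 48/12 = 4 is the order of the abelianisation.

Answer: 12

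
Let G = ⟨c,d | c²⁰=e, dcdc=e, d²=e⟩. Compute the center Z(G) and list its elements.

An element z ∈ Z(G) iff z commutes with every generator.
For example c¹⁰ is central: (c¹⁰)·c = c¹¹ = c·(c¹⁰); (c¹⁰)·d = c¹⁰d = d·(c¹⁰).
Whereas c ∉ Z(G) since c·d = cd ≠ c¹⁹d = d·c.
Checking each of the 40 elements this way gives Z(G) = {e, c¹⁰}, of order 2.

Answer: {e, c¹⁰}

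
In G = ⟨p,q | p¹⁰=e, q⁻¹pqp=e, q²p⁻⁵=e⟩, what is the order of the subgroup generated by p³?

|⟨p³⟩| equals the order of p³. Compute successive powers until reaching e:
  (p³)¹ = p³, (p³)² = p⁶, (p³)³ = p⁹, (p³)⁴ = p², (p³)⁵ = p⁵, (p³)⁶ = p⁸, (p³)⁷ = p, (p³)⁸ = p⁴, (p³)⁹ = p⁷, (p³)¹⁰ = e.
The smallest positive k with (p³)ᵏ = e is 10, so |⟨p³⟩| = 10.

Answer: 10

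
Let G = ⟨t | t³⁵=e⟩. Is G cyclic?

|G| = 35. The element t has order 35 (its powers give 35 distinct elements), so ⟨t⟩ = G and G is cyclic.

Answer: Yes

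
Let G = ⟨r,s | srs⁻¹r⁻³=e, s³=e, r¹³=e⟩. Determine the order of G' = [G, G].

G' = [G, G] is generated by all commutators. The generator-pair commutators are: [r, s] = r¹¹.
The subgroup they normally generate is {e, r, r², r³, r⁴, r⁵, r⁶, r⁷, r⁸, r⁹, r¹⁰, r¹¹, r¹²}, of order 13.
Check: |G/G'| = 39/13 = 3 is the order of the abelianisation.

Answer: 13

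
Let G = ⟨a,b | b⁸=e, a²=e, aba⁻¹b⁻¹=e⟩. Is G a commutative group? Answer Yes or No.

Each pair of generators commutes: a·b = ab = b·a. Since the generators pairwise commute, every element of G commutes with every other, so G is abelian.

Answer: Yes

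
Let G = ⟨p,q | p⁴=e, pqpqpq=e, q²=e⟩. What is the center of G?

An element z ∈ Z(G) iff z commutes with every generator.
For example e is central: e·p = p = p·e; e·q = q = q·e.
Whereas p ∉ Z(G) since p·q = pq ≠ qp = q·p.
Checking each of the 24 elements this way gives Z(G) = {e}, of order 1.

Answer: {e}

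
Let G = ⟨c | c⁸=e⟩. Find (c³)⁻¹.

The order of (c³) is 8 (smallest k with (c³)ᵏ = e), so (c³)⁻¹ = (c³)⁷ = c⁵.
Check: (c³) · (c⁵) → (c³) · c⁵ = e, giving e as required.

Answer: c⁵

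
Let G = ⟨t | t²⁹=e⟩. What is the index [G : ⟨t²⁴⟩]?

First find ord(t²⁴) by computing successive powers:
  (t²⁴)¹ = t²⁴, (t²⁴)² = t¹⁹, (t²⁴)³ = t¹⁴, (t²⁴)⁴ = t⁹, (t²⁴)⁵ = t⁴, (t²⁴)⁶ = t²⁸, (t²⁴)⁷ = t²³, (t²⁴)⁸ = t¹⁸, (t²⁴)⁹ = t¹³, (t²⁴)¹⁰ = t⁸, (t²⁴)¹¹ = t³, (t²⁴)¹² = t²⁷, (t²⁴)¹³ = t²², (t²⁴)¹⁴ = t¹⁷, (t²⁴)¹⁵ = t¹², (t²⁴)¹⁶ = t⁷, (t²⁴)¹⁷ = t², (t²⁴)¹⁸ = t²⁶, (t²⁴)¹⁹ = t²¹, (t²⁴)²⁰ = t¹⁶, (t²⁴)²¹ = t¹¹, (t²⁴)²² = t⁶, (t²⁴)²³ = t, (t²⁴)²⁴ = t²⁵, (t²⁴)²⁵ = t²⁰, (t²⁴)²⁶ = t¹⁵, (t²⁴)²⁷ = t¹⁰, (t²⁴)²⁸ = t⁵, (t²⁴)²⁹ = e.
So |⟨t²⁴⟩| = ord(t²⁴) = 29. With |G| = 29, by Lagrange [G : ⟨t²⁴⟩] = 29/29 = 1.

Answer: 1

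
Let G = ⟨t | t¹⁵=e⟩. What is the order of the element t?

Compute successive powers until reaching e:
  t¹ = t, t² = t², t³ = t³, t⁴ = t⁴, t⁵ = t⁵, t⁶ = t⁶, t⁷ = t⁷, t⁸ = t⁸, t⁹ = t⁹, t¹⁰ = t¹⁰, t¹¹ = t¹¹, t¹² = t¹², t¹³ = t¹³, t¹⁴ = t¹⁴, t¹⁵ = e.
The smallest positive k with tᵏ = e is 15.

Answer: 15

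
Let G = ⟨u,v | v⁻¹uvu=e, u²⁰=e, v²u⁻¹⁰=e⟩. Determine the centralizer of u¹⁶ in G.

⟨u¹⁶⟩ ⊆ C_G(u¹⁶) since powers of u¹⁶ commute with u¹⁶; so |C_G(u¹⁶)| ≥ |⟨u¹⁶⟩| = 5.
By orbit–stabilizer, |C_G(u¹⁶)| = |G| / |conj. class of u¹⁶| = 40 / 2 = 20.
The 20 elements commuting with u¹⁶ are {e, u, u², u³, u⁴, u⁵, u⁶, u⁷, u⁸, u⁹, u¹⁰, u¹¹, u¹², u¹³, u¹⁴, u¹⁵, u¹⁶, u¹⁷, u¹⁸, u¹⁹}.

Answer: {e, u, u², u³, u⁴, u⁵, u⁶, u⁷, u⁸, u⁹, u¹⁰, u¹¹, u¹², u¹³, u¹⁴, u¹⁵, u¹⁶, u¹⁷, u¹⁸, u¹⁹}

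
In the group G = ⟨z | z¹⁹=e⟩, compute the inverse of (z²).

The order of (z²) is 19 (smallest k with (z²)ᵏ = e), so (z²)⁻¹ = (z²)¹⁸ = z¹⁷.
Check: (z²) · (z¹⁷) → (z²) · z¹⁷ = e, giving e as required.

Answer: z¹⁷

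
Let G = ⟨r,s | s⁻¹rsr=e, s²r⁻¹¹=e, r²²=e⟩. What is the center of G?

An element z ∈ Z(G) iff z commutes with every generator.
For example r¹¹ is central: (r¹¹)·r = r¹² = r·(r¹¹); (r¹¹)·s = s⁻¹ = s·(r¹¹).
Whereas r ∉ Z(G) since r·s = rs ≠ r¹⁰s⁻¹ = s·r.
Checking each of the 44 elements this way gives Z(G) = {e, r¹¹}, of order 2.

Answer: {e, r¹¹}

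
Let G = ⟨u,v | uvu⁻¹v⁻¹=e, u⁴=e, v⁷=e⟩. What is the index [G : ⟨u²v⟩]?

First find ord(u²v) by computing successive powers:
  (u²v)¹ = u²v, (u²v)² = v², (u²v)³ = u²v³, (u²v)⁴ = v⁴, (u²v)⁵ = u²v⁵, (u²v)⁶ = v⁶, (u²v)⁷ = u², (u²v)⁸ = v, (u²v)⁹ = u²v², (u²v)¹⁰ = v³, (u²v)¹¹ = u²v⁴, (u²v)¹² = v⁵, (u²v)¹³ = u²v⁶, (u²v)¹⁴ = e.
So |⟨u²v⟩| = ord(u²v) = 14. With |G| = 28, by Lagrange [G : ⟨u²v⟩] = 28/14 = 2.

Answer: 2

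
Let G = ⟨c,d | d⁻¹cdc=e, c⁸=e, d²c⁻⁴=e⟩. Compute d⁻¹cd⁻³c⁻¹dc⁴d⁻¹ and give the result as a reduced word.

Multiply left to right, reducing at each step:
  (d⁻¹) · c = c³d
  (c³d) · d⁻³ = c⁷
  (c⁷) · c⁻¹ = c⁶
  (c⁶) · d = c²d⁻¹
  (c²d⁻¹) · c⁴ = c²d
  (c²d) · d⁻¹ = c²

Answer: c²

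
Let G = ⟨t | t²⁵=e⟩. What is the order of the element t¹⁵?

Compute successive powers until reaching e:
  (t¹⁵)¹ = t¹⁵, (t¹⁵)² = t⁵, (t¹⁵)³ = t²⁰, (t¹⁵)⁴ = t¹⁰, (t¹⁵)⁵ = e.
The smallest positive k with (t¹⁵)ᵏ = e is 5.

Answer: 5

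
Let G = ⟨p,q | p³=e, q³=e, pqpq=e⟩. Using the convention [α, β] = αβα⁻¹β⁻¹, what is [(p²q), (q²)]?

[(p²q), (q²)] = (p²q)·(q²)·(p²q)⁻¹·(q²)⁻¹.
  (p²q) · (q²) = p²
  (p²) · (q²p) = qp²
  (qp²) · q = pq²p

Answer: pq²p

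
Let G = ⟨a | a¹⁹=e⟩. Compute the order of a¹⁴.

Compute successive powers until reaching e:
  (a¹⁴)¹ = a¹⁴, (a¹⁴)² = a⁹, (a¹⁴)³ = a⁴, (a¹⁴)⁴ = a¹⁸, (a¹⁴)⁵ = a¹³, (a¹⁴)⁶ = a⁸, (a¹⁴)⁷ = a³, (a¹⁴)⁸ = a¹⁷, (a¹⁴)⁹ = a¹², (a¹⁴)¹⁰ = a⁷, (a¹⁴)¹¹ = a², (a¹⁴)¹² = a¹⁶, (a¹⁴)¹³ = a¹¹, (a¹⁴)¹⁴ = a⁶, (a¹⁴)¹⁵ = a, (a¹⁴)¹⁶ = a¹⁵, (a¹⁴)¹⁷ = a¹⁰, (a¹⁴)¹⁸ = a⁵, (a¹⁴)¹⁹ = e.
The smallest positive k with (a¹⁴)ᵏ = e is 19.

Answer: 19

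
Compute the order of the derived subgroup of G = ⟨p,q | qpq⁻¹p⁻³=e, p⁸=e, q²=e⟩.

G' = [G, G] is generated by all commutators. The generator-pair commutators are: [p, q] = p⁶.
The subgroup they normally generate is {e, p², p⁴, p⁶}, of order 4.
Check: |G/G'| = 16/4 = 4 is the order of the abelianisation.

Answer: 4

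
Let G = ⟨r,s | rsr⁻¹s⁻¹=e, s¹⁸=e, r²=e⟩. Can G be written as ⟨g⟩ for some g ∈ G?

|G| = 36, but the maximum element order in G is 18 < 36. No single element generates all of G, so G is not cyclic.

Answer: No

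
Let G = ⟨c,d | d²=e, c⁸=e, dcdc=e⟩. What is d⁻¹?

The order of d is 2 (smallest k with dᵏ = e), so d⁻¹ = d¹ = d.
Check: d · d → d · d = e, giving e as required.

Answer: d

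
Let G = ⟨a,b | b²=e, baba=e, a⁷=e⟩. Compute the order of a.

Compute successive powers until reaching e:
  a¹ = a, a² = a², a³ = a³, a⁴ = a⁴, a⁵ = a⁵, a⁶ = a⁶, a⁷ = e.
The smallest positive k with aᵏ = e is 7.

Answer: 7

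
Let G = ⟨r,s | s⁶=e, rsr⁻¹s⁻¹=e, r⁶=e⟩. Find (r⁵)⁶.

Compute successive powers of (r⁵), reducing at each step:
  (r⁵)²: (r⁵) · r⁵ = r⁴
  (r⁵)³: (r⁴) · r⁵ = r³
  (r⁵)⁴: (r³) · r⁵ = r²
  (r⁵)⁵: (r²) · r⁵ = r
  (r⁵)⁶: r · r⁵ = e

Answer: e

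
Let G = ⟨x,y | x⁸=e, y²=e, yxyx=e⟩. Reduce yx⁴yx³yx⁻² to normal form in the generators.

Multiply left to right, reducing at each step:
  y · x⁴ = x⁴y
  (x⁴y) · y = x⁴
  (x⁴) · x³ = x⁷
  (x⁷) · y = x⁷y
  (x⁷y) · x⁻² = xy

Answer: xy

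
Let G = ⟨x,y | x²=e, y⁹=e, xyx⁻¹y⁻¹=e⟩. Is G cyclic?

|G| = 18. The element xy has order 18 (its powers give 18 distinct elements), so ⟨xy⟩ = G and G is cyclic.

Answer: Yes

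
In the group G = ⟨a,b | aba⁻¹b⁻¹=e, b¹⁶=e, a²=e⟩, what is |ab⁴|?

Compute successive powers until reaching e:
  (ab⁴)¹ = ab⁴, (ab⁴)² = b⁸, (ab⁴)³ = ab¹², (ab⁴)⁴ = e.
The smallest positive k with (ab⁴)ᵏ = e is 4.

Answer: 4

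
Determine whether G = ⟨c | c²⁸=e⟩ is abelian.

G has a single generator, so G is cyclic and hence abelian.

Answer: Yes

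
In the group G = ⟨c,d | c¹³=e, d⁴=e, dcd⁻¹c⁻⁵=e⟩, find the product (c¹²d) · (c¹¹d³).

Compute (c¹²d) · (c¹¹d³) by multiplying left to right and reducing via the relations at each step:
  (c¹²d) · c¹¹ = c²d
  (c²d) · d³ = c²

Answer: c²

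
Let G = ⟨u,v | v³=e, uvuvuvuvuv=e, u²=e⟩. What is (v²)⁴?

Compute successive powers of (v²), reducing at each step:
  (v²)²: (v²) · v² = v
  (v²)³: v · v² = e
  (v²)⁴: e · v² = v²

Answer: v²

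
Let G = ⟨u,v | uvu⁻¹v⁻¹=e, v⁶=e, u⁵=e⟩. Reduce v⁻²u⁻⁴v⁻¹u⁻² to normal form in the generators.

Multiply left to right, reducing at each step:
  (v⁴) · u⁻⁴ = uv⁴
  (uv⁴) · v⁻¹ = uv³
  (uv³) · u⁻² = u⁴v³

Answer: u⁴v³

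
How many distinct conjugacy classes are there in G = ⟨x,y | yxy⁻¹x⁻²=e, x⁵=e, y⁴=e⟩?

The conjugacy classes (representative and size) are:
  [e] (size 1), [x⁴] (size 4), [x²y] (size 5), [y²] (size 5), [x³y³] (size 5).
Class equation: 1 + 4 + 5 + 5 + 5 = 20 = |G|. So G has 5 conjugacy classes.

Answer: 5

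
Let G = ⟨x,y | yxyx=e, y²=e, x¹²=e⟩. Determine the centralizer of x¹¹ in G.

⟨x¹¹⟩ ⊆ C_G(x¹¹) since powers of x¹¹ commute with x¹¹; so |C_G(x¹¹)| ≥ |⟨x¹¹⟩| = 12.
By orbit–stabilizer, |C_G(x¹¹)| = |G| / |conj. class of x¹¹| = 24 / 2 = 12.
The 12 elements commuting with x¹¹ are {e, x, x², x³, x⁴, x⁵, x⁶, x⁷, x⁸, x⁹, x¹⁰, x¹¹}.

Answer: {e, x, x², x³, x⁴, x⁵, x⁶, x⁷, x⁸, x⁹, x¹⁰, x¹¹}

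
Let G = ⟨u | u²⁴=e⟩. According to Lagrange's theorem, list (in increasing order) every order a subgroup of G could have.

|G| = 24 = 2³ · 3. By Lagrange's theorem the order of any subgroup divides 24; the divisors of 24 are 1, 2, 3, 4, 6, 8, 12, 24.

Answer: 1, 2, 3, 4, 6, 8, 12, 24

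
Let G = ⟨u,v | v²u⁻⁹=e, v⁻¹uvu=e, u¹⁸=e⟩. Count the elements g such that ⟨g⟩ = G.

⟨g⟩ = G would require ord(g) = |G| = 36, but the maximum element order in G is 18 < 36. So G is not cyclic and no single element generates it: the count is 0.

Answer: 0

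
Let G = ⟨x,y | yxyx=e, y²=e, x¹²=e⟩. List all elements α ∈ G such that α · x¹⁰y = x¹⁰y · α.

⟨x¹⁰y⟩ ⊆ C_G(x¹⁰y) since powers of x¹⁰y commute with x¹⁰y; so |C_G(x¹⁰y)| ≥ |⟨x¹⁰y⟩| = 2.
By orbit–stabilizer, |C_G(x¹⁰y)| = |G| / |conj. class of x¹⁰y| = 24 / 6 = 4.
The 4 elements commuting with x¹⁰y are {e, x⁶, x⁴y, x¹⁰y}.

Answer: {e, x⁶, x⁴y, x¹⁰y}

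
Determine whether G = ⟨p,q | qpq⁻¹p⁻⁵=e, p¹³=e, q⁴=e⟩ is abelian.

p·q = pq but q·p = p⁵q, so p·q ≠ q·p and G is not abelian.

Answer: No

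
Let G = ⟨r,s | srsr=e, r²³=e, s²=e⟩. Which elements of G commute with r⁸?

⟨r⁸⟩ ⊆ C_G(r⁸) since powers of r⁸ commute with r⁸; so |C_G(r⁸)| ≥ |⟨r⁸⟩| = 23.
By orbit–stabilizer, |C_G(r⁸)| = |G| / |conj. class of r⁸| = 46 / 2 = 23.
The 23 elements commuting with r⁸ are {e, r, r², r³, r⁴, r⁵, r⁶, r⁷, r⁸, r⁹, r¹⁰, r¹¹, r¹², r¹³, r¹⁴, r¹⁵, r¹⁶, r¹⁷, r¹⁸, r¹⁹, r²⁰, r²¹, r²²}.

Answer: {e, r, r², r³, r⁴, r⁵, r⁶, r⁷, r⁸, r⁹, r¹⁰, r¹¹, r¹², r¹³, r¹⁴, r¹⁵, r¹⁶, r¹⁷, r¹⁸, r¹⁹, r²⁰, r²¹, r²²}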